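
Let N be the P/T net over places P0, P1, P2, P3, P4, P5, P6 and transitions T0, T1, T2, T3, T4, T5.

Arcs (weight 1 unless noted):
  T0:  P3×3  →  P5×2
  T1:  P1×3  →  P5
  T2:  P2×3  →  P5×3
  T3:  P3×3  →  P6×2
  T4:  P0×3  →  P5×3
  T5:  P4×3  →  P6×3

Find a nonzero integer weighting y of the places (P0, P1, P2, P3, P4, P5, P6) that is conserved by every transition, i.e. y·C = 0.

Incidence matrix C (rows=places, cols=transitions):
       T0   T1   T2   T3   T4   T5
   P0   0    0    0    0   -3    0
   P1   0   -3    0    0    0    0
   P2   0    0   -3    0    0    0
   P3  -3    0    0   -3    0    0
   P4   0    0    0    0    0   -3
   P5   2    1    3    0    3    0
   P6   0    0    0    2    0    3

Candidate y = [3, 1, 3, 2, 3, 3, 3]; check y·C column-wise:
  col T0: 3·0 + 1·0 + 3·0 + 2·-3 + 3·0 + 3·2 + 3·0 = 0
  col T1: 3·0 + 1·-3 + 3·0 + 2·0 + 3·0 + 3·1 + 3·0 = 0
  col T2: 3·0 + 1·0 + 3·-3 + 2·0 + 3·0 + 3·3 + 3·0 = 0
  col T3: 3·0 + 1·0 + 3·0 + 2·-3 + 3·0 + 3·0 + 3·2 = 0
  col T4: 3·-3 + 1·0 + 3·0 + 2·0 + 3·0 + 3·3 + 3·0 = 0
  col T5: 3·0 + 1·0 + 3·0 + 2·0 + 3·-3 + 3·0 + 3·3 = 0

y = (P0:3, P1:1, P2:3, P3:2, P4:3, P5:3, P6:3)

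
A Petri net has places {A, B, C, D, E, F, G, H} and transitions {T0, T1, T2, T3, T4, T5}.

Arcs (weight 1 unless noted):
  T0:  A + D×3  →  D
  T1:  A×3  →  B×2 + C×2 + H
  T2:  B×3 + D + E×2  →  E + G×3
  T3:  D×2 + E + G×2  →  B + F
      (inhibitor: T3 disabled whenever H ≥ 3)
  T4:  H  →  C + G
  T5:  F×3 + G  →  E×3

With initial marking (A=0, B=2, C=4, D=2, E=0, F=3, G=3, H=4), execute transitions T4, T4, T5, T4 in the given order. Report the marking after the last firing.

step 1: fire T4:  (A=0, B=2, C=4, D=2, E=0, F=3, G=3, H=4) → (A=0, B=2, C=5, D=2, E=0, F=3, G=4, H=3)
step 2: fire T4:  (A=0, B=2, C=5, D=2, E=0, F=3, G=4, H=3) → (A=0, B=2, C=6, D=2, E=0, F=3, G=5, H=2)
step 3: fire T5:  (A=0, B=2, C=6, D=2, E=0, F=3, G=5, H=2) → (A=0, B=2, C=6, D=2, E=3, F=0, G=4, H=2)
step 4: fire T4:  (A=0, B=2, C=6, D=2, E=3, F=0, G=4, H=2) → (A=0, B=2, C=7, D=2, E=3, F=0, G=5, H=1)

(A=0, B=2, C=7, D=2, E=3, F=0, G=5, H=1)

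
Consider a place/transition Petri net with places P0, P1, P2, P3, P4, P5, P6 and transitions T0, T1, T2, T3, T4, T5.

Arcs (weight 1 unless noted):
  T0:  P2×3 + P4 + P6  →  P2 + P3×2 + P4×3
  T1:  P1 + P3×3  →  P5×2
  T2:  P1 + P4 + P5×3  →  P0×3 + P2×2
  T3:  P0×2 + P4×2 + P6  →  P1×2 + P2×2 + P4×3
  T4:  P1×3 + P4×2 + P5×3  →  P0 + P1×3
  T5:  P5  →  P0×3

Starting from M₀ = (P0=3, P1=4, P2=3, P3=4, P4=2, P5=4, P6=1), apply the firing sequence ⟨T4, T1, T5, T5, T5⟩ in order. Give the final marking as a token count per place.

(P0=13, P1=3, P2=3, P3=1, P4=0, P5=0, P6=1)

step 1: fire T4:  (P0=3, P1=4, P2=3, P3=4, P4=2, P5=4, P6=1) → (P0=4, P1=4, P2=3, P3=4, P4=0, P5=1, P6=1)
step 2: fire T1:  (P0=4, P1=4, P2=3, P3=4, P4=0, P5=1, P6=1) → (P0=4, P1=3, P2=3, P3=1, P4=0, P5=3, P6=1)
step 3: fire T5:  (P0=4, P1=3, P2=3, P3=1, P4=0, P5=3, P6=1) → (P0=7, P1=3, P2=3, P3=1, P4=0, P5=2, P6=1)
step 4: fire T5:  (P0=7, P1=3, P2=3, P3=1, P4=0, P5=2, P6=1) → (P0=10, P1=3, P2=3, P3=1, P4=0, P5=1, P6=1)
step 5: fire T5:  (P0=10, P1=3, P2=3, P3=1, P4=0, P5=1, P6=1) → (P0=13, P1=3, P2=3, P3=1, P4=0, P5=0, P6=1)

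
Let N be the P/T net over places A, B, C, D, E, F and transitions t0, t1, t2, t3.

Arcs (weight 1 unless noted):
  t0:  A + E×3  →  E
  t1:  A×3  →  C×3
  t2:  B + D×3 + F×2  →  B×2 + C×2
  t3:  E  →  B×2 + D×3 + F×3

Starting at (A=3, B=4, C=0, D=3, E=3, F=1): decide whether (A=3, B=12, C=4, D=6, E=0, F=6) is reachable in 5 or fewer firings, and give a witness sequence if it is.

YES — reachable via ⟨t3, t2, t2, t3, t3⟩ (5 firings)

step 1: fire t3:  (A=3, B=4, C=0, D=3, E=3, F=1) → (A=3, B=6, C=0, D=6, E=2, F=4)
step 2: fire t2:  (A=3, B=6, C=0, D=6, E=2, F=4) → (A=3, B=7, C=2, D=3, E=2, F=2)
step 3: fire t2:  (A=3, B=7, C=2, D=3, E=2, F=2) → (A=3, B=8, C=4, D=0, E=2, F=0)
step 4: fire t3:  (A=3, B=8, C=4, D=0, E=2, F=0) → (A=3, B=10, C=4, D=3, E=1, F=3)
step 5: fire t3:  (A=3, B=10, C=4, D=3, E=1, F=3) → (A=3, B=12, C=4, D=6, E=0, F=6)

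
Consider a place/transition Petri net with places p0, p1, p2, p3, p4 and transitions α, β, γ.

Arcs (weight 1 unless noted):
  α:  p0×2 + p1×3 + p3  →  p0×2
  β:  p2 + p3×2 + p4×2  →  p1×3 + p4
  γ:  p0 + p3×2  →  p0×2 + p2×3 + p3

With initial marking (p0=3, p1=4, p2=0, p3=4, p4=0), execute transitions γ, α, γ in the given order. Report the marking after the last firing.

step 1: fire γ:  (p0=3, p1=4, p2=0, p3=4, p4=0) → (p0=4, p1=4, p2=3, p3=3, p4=0)
step 2: fire α:  (p0=4, p1=4, p2=3, p3=3, p4=0) → (p0=4, p1=1, p2=3, p3=2, p4=0)
step 3: fire γ:  (p0=4, p1=1, p2=3, p3=2, p4=0) → (p0=5, p1=1, p2=6, p3=1, p4=0)

(p0=5, p1=1, p2=6, p3=1, p4=0)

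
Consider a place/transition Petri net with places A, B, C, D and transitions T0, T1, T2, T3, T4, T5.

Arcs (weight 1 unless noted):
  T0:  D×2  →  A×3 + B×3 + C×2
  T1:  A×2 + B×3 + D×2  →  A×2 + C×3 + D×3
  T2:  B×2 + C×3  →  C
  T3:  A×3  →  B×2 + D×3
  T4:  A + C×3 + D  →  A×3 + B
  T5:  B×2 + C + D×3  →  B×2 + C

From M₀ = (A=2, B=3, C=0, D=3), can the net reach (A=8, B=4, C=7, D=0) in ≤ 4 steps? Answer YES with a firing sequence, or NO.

depth 0: 1 marking
depth 1: 3 markings reached so far
depth 2: 6 markings reached so far
depth 3: 14 markings reached so far
depth 4: 27 markings reached so far
target is not among the 27 markings reachable within 4 steps

NO — not reachable within 4 firings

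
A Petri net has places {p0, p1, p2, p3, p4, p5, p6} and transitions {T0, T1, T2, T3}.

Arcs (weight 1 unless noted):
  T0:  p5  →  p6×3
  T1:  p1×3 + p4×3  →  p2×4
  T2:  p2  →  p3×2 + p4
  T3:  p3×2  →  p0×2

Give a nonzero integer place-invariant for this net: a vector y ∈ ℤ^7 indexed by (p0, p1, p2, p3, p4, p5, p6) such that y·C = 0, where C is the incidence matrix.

y = (p0:3, p1:8, p2:6, p3:3, p4:0, p5:0, p6:0)

Incidence matrix C (rows=places, cols=transitions):
       T0   T1   T2   T3
   p0   0    0    0    2
   p1   0   -3    0    0
   p2   0    4   -1    0
   p3   0    0    2   -2
   p4   0   -3    1    0
   p5  -1    0    0    0
   p6   3    0    0    0

Candidate y = [3, 8, 6, 3, 0, 0, 0]; check y·C column-wise:
  col T0: 3·0 + 8·0 + 6·0 + 3·0 + 0·-1 + 0·3 = 0
  col T1: 3·0 + 8·-3 + 6·4 + 3·0 + 0·-3 = 0
  col T2: 3·0 + 8·0 + 6·-1 + 3·2 + 0·1 = 0
  col T3: 3·2 + 8·0 + 6·0 + 3·-2 = 0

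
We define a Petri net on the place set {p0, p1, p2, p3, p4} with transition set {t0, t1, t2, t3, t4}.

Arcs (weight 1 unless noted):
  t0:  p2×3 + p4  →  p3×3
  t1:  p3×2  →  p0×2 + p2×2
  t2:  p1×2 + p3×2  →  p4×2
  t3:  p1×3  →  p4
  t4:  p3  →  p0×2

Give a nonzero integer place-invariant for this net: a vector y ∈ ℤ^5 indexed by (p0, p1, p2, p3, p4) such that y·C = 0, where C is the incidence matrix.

Incidence matrix C (rows=places, cols=transitions):
       t0   t1   t2   t3   t4
   p0   0    2    0    0    2
   p1   0    0   -2   -3    0
   p2  -3    2    0    0    0
   p3   3   -2   -2    0   -1
   p4  -1    0    2    1    0

Candidate y = [1, 1, 1, 2, 3]; check y·C column-wise:
  col t0: 1·0 + 1·0 + 1·-3 + 2·3 + 3·-1 = 0
  col t1: 1·2 + 1·0 + 1·2 + 2·-2 + 3·0 = 0
  col t2: 1·0 + 1·-2 + 1·0 + 2·-2 + 3·2 = 0
  col t3: 1·0 + 1·-3 + 1·0 + 2·0 + 3·1 = 0
  col t4: 1·2 + 1·0 + 1·0 + 2·-1 + 3·0 = 0

y = (p0:1, p1:1, p2:1, p3:2, p4:3)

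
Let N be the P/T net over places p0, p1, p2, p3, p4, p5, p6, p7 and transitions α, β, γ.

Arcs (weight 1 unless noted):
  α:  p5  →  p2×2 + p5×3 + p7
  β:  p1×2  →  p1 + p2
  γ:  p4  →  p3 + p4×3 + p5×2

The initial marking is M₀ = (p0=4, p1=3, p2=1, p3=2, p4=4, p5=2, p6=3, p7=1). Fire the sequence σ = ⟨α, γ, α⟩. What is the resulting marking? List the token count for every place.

step 1: fire α:  (p0=4, p1=3, p2=1, p3=2, p4=4, p5=2, p6=3, p7=1) → (p0=4, p1=3, p2=3, p3=2, p4=4, p5=4, p6=3, p7=2)
step 2: fire γ:  (p0=4, p1=3, p2=3, p3=2, p4=4, p5=4, p6=3, p7=2) → (p0=4, p1=3, p2=3, p3=3, p4=6, p5=6, p6=3, p7=2)
step 3: fire α:  (p0=4, p1=3, p2=3, p3=3, p4=6, p5=6, p6=3, p7=2) → (p0=4, p1=3, p2=5, p3=3, p4=6, p5=8, p6=3, p7=3)

(p0=4, p1=3, p2=5, p3=3, p4=6, p5=8, p6=3, p7=3)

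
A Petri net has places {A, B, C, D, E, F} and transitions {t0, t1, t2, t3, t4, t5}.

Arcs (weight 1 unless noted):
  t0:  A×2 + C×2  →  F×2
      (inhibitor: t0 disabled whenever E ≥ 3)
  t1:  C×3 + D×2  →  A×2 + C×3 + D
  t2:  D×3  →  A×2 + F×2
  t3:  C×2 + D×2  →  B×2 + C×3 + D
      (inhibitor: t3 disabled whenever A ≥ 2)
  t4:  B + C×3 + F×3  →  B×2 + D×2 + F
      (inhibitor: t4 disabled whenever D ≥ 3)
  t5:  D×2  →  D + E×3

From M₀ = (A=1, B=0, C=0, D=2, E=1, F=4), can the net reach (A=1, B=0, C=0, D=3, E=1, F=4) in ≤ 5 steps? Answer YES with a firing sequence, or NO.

NO — not reachable within 5 firings

depth 0: 1 marking
depth 1: 2 markings reached so far
depth 2: 2 markings reached so far
(frontier empty at depth 2; search complete)
target is not among the 2 markings reachable within 5 steps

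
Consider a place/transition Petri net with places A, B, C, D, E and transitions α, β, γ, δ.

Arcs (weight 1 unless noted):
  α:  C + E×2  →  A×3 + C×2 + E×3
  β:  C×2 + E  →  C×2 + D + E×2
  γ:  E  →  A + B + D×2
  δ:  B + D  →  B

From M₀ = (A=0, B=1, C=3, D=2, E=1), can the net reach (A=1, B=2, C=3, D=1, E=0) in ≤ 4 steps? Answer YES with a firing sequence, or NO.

step 1: fire γ:  (A=0, B=1, C=3, D=2, E=1) → (A=1, B=2, C=3, D=4, E=0)
step 2: fire δ:  (A=1, B=2, C=3, D=4, E=0) → (A=1, B=2, C=3, D=3, E=0)
step 3: fire δ:  (A=1, B=2, C=3, D=3, E=0) → (A=1, B=2, C=3, D=2, E=0)
step 4: fire δ:  (A=1, B=2, C=3, D=2, E=0) → (A=1, B=2, C=3, D=1, E=0)

YES — reachable via ⟨γ, δ, δ, δ⟩ (4 firings)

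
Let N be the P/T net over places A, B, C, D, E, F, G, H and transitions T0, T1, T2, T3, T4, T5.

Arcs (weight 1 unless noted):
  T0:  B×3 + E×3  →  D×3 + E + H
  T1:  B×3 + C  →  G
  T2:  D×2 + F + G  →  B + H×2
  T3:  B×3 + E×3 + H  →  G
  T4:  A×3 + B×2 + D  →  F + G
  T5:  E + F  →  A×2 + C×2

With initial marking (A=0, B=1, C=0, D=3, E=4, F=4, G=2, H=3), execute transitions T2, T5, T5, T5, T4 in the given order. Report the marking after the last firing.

(A=3, B=0, C=6, D=0, E=1, F=1, G=2, H=5)

step 1: fire T2:  (A=0, B=1, C=0, D=3, E=4, F=4, G=2, H=3) → (A=0, B=2, C=0, D=1, E=4, F=3, G=1, H=5)
step 2: fire T5:  (A=0, B=2, C=0, D=1, E=4, F=3, G=1, H=5) → (A=2, B=2, C=2, D=1, E=3, F=2, G=1, H=5)
step 3: fire T5:  (A=2, B=2, C=2, D=1, E=3, F=2, G=1, H=5) → (A=4, B=2, C=4, D=1, E=2, F=1, G=1, H=5)
step 4: fire T5:  (A=4, B=2, C=4, D=1, E=2, F=1, G=1, H=5) → (A=6, B=2, C=6, D=1, E=1, F=0, G=1, H=5)
step 5: fire T4:  (A=6, B=2, C=6, D=1, E=1, F=0, G=1, H=5) → (A=3, B=0, C=6, D=0, E=1, F=1, G=2, H=5)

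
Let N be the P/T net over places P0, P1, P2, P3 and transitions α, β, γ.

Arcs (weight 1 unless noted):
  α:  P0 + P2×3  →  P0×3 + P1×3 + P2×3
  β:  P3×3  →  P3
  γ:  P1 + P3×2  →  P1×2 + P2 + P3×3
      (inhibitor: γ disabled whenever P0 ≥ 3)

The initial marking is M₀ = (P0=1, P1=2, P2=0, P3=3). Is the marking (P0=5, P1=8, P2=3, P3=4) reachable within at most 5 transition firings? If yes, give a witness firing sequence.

NO — not reachable within 5 firings

depth 0: 1 marking
depth 1: 3 markings reached so far
depth 2: 5 markings reached so far
depth 3: 7 markings reached so far
depth 4: 11 markings reached so far
depth 5: 17 markings reached so far
target is not among the 17 markings reachable within 5 steps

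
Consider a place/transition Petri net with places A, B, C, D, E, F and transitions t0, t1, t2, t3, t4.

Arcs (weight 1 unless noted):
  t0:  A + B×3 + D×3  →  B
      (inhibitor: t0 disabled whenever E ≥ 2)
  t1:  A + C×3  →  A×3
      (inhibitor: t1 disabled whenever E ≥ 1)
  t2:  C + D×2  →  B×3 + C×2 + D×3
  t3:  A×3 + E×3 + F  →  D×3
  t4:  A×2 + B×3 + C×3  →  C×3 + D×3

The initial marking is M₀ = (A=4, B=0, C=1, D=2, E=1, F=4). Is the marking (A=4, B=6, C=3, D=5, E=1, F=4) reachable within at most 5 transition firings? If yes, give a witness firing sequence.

depth 0: 1 marking
depth 1: 2 markings reached so far
depth 2: 4 markings reached so far
depth 3: 7 markings reached so far
depth 4: 12 markings reached so far
depth 5: 17 markings reached so far
target is not among the 17 markings reachable within 5 steps

NO — not reachable within 5 firings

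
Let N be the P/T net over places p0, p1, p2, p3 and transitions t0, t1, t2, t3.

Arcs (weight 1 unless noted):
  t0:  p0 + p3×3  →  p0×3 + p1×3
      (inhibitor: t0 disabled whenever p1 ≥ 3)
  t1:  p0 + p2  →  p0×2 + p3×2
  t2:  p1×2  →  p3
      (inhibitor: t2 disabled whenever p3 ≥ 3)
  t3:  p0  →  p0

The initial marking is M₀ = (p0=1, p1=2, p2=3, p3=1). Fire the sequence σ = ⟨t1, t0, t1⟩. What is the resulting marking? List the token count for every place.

step 1: fire t1:  (p0=1, p1=2, p2=3, p3=1) → (p0=2, p1=2, p2=2, p3=3)
step 2: fire t0:  (p0=2, p1=2, p2=2, p3=3) → (p0=4, p1=5, p2=2, p3=0)
step 3: fire t1:  (p0=4, p1=5, p2=2, p3=0) → (p0=5, p1=5, p2=1, p3=2)

(p0=5, p1=5, p2=1, p3=2)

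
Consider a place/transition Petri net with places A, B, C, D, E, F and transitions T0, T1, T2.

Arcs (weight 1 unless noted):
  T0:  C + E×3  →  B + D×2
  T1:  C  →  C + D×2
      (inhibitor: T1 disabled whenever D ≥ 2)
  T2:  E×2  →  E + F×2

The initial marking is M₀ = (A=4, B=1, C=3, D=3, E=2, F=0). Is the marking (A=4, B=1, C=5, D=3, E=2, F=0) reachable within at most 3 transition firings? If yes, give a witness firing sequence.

depth 0: 1 marking
depth 1: 2 markings reached so far
depth 2: 2 markings reached so far
(frontier empty at depth 2; search complete)
target is not among the 2 markings reachable within 3 steps

NO — not reachable within 3 firings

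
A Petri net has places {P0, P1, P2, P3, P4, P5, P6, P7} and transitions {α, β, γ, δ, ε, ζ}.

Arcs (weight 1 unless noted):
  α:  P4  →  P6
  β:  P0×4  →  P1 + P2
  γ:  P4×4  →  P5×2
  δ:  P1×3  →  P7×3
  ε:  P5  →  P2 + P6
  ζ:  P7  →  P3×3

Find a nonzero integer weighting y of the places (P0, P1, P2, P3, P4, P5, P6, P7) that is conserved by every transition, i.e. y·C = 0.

y = (P0:1, P1:0, P2:4, P3:0, P4:4, P5:8, P6:4, P7:0)

Incidence matrix C (rows=places, cols=transitions):
        α    β    γ    δ    ε    ζ
   P0   0   -4    0    0    0    0
   P1   0    1    0   -3    0    0
   P2   0    1    0    0    1    0
   P3   0    0    0    0    0    3
   P4  -1    0   -4    0    0    0
   P5   0    0    2    0   -1    0
   P6   1    0    0    0    1    0
   P7   0    0    0    3    0   -1

Candidate y = [1, 0, 4, 0, 4, 8, 4, 0]; check y·C column-wise:
  col α: 1·0 + 4·0 + 4·-1 + 8·0 + 4·1 = 0
  col β: 1·-4 + 0·1 + 4·1 + 4·0 + 8·0 + 4·0 = 0
  col γ: 1·0 + 4·0 + 4·-4 + 8·2 + 4·0 = 0
  col δ: 1·0 + 0·-3 + 4·0 + 4·0 + 8·0 + 4·0 + 0·3 = 0
  col ε: 1·0 + 4·1 + 4·0 + 8·-1 + 4·1 = 0
  col ζ: 1·0 + 4·0 + 0·3 + 4·0 + 8·0 + 4·0 + 0·-1 = 0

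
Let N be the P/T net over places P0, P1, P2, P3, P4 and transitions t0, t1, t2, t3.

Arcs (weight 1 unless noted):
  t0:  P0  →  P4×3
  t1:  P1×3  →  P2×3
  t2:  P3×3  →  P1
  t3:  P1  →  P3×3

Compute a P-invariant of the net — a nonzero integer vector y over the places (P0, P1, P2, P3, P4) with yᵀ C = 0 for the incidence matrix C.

y = (P0:0, P1:3, P2:3, P3:1, P4:0)

Incidence matrix C (rows=places, cols=transitions):
       t0   t1   t2   t3
   P0  -1    0    0    0
   P1   0   -3    1   -1
   P2   0    3    0    0
   P3   0    0   -3    3
   P4   3    0    0    0

Candidate y = [0, 3, 3, 1, 0]; check y·C column-wise:
  col t0: 0·-1 + 3·0 + 3·0 + 1·0 + 0·3 = 0
  col t1: 3·-3 + 3·3 + 1·0 = 0
  col t2: 3·1 + 3·0 + 1·-3 = 0
  col t3: 3·-1 + 3·0 + 1·3 = 0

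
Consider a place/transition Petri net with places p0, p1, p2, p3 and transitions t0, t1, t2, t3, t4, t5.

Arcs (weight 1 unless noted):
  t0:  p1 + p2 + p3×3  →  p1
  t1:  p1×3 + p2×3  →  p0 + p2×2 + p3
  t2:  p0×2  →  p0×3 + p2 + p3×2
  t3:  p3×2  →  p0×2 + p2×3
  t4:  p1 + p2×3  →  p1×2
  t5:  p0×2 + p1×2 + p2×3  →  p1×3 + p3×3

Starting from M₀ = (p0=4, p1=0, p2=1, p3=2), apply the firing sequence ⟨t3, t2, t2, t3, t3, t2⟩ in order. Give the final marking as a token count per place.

(p0=13, p1=0, p2=13, p3=2)

step 1: fire t3:  (p0=4, p1=0, p2=1, p3=2) → (p0=6, p1=0, p2=4, p3=0)
step 2: fire t2:  (p0=6, p1=0, p2=4, p3=0) → (p0=7, p1=0, p2=5, p3=2)
step 3: fire t2:  (p0=7, p1=0, p2=5, p3=2) → (p0=8, p1=0, p2=6, p3=4)
step 4: fire t3:  (p0=8, p1=0, p2=6, p3=4) → (p0=10, p1=0, p2=9, p3=2)
step 5: fire t3:  (p0=10, p1=0, p2=9, p3=2) → (p0=12, p1=0, p2=12, p3=0)
step 6: fire t2:  (p0=12, p1=0, p2=12, p3=0) → (p0=13, p1=0, p2=13, p3=2)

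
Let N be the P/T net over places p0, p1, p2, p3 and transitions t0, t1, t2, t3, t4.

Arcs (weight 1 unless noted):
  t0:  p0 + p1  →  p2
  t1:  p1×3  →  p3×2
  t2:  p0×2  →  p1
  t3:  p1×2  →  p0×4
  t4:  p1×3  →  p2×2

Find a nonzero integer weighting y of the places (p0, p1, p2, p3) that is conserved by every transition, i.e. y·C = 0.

Incidence matrix C (rows=places, cols=transitions):
       t0   t1   t2   t3   t4
   p0  -1    0   -2    4    0
   p1  -1   -3    1   -2   -3
   p2   1    0    0    0    2
   p3   0    2    0    0    0

Candidate y = [1, 2, 3, 3]; check y·C column-wise:
  col t0: 1·-1 + 2·-1 + 3·1 + 3·0 = 0
  col t1: 1·0 + 2·-3 + 3·0 + 3·2 = 0
  col t2: 1·-2 + 2·1 + 3·0 + 3·0 = 0
  col t3: 1·4 + 2·-2 + 3·0 + 3·0 = 0
  col t4: 1·0 + 2·-3 + 3·2 + 3·0 = 0

y = (p0:1, p1:2, p2:3, p3:3)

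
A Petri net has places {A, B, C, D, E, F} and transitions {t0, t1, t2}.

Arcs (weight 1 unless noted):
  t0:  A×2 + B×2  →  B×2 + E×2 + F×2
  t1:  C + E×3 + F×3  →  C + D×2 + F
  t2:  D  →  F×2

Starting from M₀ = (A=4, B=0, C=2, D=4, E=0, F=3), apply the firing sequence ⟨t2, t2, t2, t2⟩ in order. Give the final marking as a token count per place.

step 1: fire t2:  (A=4, B=0, C=2, D=4, E=0, F=3) → (A=4, B=0, C=2, D=3, E=0, F=5)
step 2: fire t2:  (A=4, B=0, C=2, D=3, E=0, F=5) → (A=4, B=0, C=2, D=2, E=0, F=7)
step 3: fire t2:  (A=4, B=0, C=2, D=2, E=0, F=7) → (A=4, B=0, C=2, D=1, E=0, F=9)
step 4: fire t2:  (A=4, B=0, C=2, D=1, E=0, F=9) → (A=4, B=0, C=2, D=0, E=0, F=11)

(A=4, B=0, C=2, D=0, E=0, F=11)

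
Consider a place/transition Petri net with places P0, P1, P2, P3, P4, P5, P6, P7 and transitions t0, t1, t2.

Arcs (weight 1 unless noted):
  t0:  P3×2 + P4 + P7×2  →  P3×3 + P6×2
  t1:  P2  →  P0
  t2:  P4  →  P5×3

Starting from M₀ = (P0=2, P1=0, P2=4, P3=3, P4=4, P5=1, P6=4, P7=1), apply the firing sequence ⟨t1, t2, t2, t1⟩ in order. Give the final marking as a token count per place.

(P0=4, P1=0, P2=2, P3=3, P4=2, P5=7, P6=4, P7=1)

step 1: fire t1:  (P0=2, P1=0, P2=4, P3=3, P4=4, P5=1, P6=4, P7=1) → (P0=3, P1=0, P2=3, P3=3, P4=4, P5=1, P6=4, P7=1)
step 2: fire t2:  (P0=3, P1=0, P2=3, P3=3, P4=4, P5=1, P6=4, P7=1) → (P0=3, P1=0, P2=3, P3=3, P4=3, P5=4, P6=4, P7=1)
step 3: fire t2:  (P0=3, P1=0, P2=3, P3=3, P4=3, P5=4, P6=4, P7=1) → (P0=3, P1=0, P2=3, P3=3, P4=2, P5=7, P6=4, P7=1)
step 4: fire t1:  (P0=3, P1=0, P2=3, P3=3, P4=2, P5=7, P6=4, P7=1) → (P0=4, P1=0, P2=2, P3=3, P4=2, P5=7, P6=4, P7=1)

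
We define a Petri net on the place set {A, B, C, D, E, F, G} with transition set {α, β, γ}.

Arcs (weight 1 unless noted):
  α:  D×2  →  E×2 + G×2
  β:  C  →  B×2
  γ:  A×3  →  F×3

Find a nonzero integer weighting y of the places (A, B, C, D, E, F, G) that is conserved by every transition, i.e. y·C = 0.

Incidence matrix C (rows=places, cols=transitions):
        α    β    γ
    A   0    0   -3
    B   0    2    0
    C   0   -1    0
    D  -2    0    0
    E   2    0    0
    F   0    0    3
    G   2    0    0

Candidate y = [0, 1, 2, 0, 0, 0, 0]; check y·C column-wise:
  col α: 1·0 + 2·0 + 0·-2 + 0·2 + 0·2 = 0
  col β: 1·2 + 2·-1 = 0
  col γ: 0·-3 + 1·0 + 2·0 + 0·3 = 0

y = (A:0, B:1, C:2, D:0, E:0, F:0, G:0)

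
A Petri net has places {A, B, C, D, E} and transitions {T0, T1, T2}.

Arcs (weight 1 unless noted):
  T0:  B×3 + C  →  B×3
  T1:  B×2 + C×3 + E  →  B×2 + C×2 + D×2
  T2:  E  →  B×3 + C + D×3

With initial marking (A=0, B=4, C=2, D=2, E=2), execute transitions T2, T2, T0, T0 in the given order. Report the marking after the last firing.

step 1: fire T2:  (A=0, B=4, C=2, D=2, E=2) → (A=0, B=7, C=3, D=5, E=1)
step 2: fire T2:  (A=0, B=7, C=3, D=5, E=1) → (A=0, B=10, C=4, D=8, E=0)
step 3: fire T0:  (A=0, B=10, C=4, D=8, E=0) → (A=0, B=10, C=3, D=8, E=0)
step 4: fire T0:  (A=0, B=10, C=3, D=8, E=0) → (A=0, B=10, C=2, D=8, E=0)

(A=0, B=10, C=2, D=8, E=0)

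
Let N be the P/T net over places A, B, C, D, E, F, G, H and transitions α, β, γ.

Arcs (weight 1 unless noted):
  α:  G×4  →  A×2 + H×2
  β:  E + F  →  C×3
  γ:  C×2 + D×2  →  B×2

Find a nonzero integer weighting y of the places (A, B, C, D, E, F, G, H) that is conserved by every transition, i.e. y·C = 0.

y = (A:0, B:1, C:0, D:1, E:0, F:0, G:0, H:0)

Incidence matrix C (rows=places, cols=transitions):
        α    β    γ
    A   2    0    0
    B   0    0    2
    C   0    3   -2
    D   0    0   -2
    E   0   -1    0
    F   0   -1    0
    G  -4    0    0
    H   2    0    0

Candidate y = [0, 1, 0, 1, 0, 0, 0, 0]; check y·C column-wise:
  col α: 0·2 + 1·0 + 1·0 + 0·-4 + 0·2 = 0
  col β: 1·0 + 0·3 + 1·0 + 0·-1 + 0·-1 = 0
  col γ: 1·2 + 0·-2 + 1·-2 = 0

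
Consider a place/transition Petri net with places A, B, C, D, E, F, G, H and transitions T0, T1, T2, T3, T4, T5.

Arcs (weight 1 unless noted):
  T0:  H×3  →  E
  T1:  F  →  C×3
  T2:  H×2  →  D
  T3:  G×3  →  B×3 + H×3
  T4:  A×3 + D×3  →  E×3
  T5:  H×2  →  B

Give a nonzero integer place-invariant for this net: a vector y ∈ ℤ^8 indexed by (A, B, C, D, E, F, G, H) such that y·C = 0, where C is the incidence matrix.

Incidence matrix C (rows=places, cols=transitions):
       T0   T1   T2   T3   T4   T5
    A   0    0    0    0   -3    0
    B   0    0    0    3    0    1
    C   0    3    0    0    0    0
    D   0    0    1    0   -3    0
    E   1    0    0    0    3    0
    F   0   -1    0    0    0    0
    G   0    0    0   -3    0    0
    H  -3    0   -2    3    0   -2

Candidate y = [0, 0, 1, 0, 0, 3, 0, 0]; check y·C column-wise:
  col T0: 1·0 + 0·1 + 3·0 + 0·-3 = 0
  col T1: 1·3 + 3·-1 = 0
  col T2: 1·0 + 0·1 + 3·0 + 0·-2 = 0
  col T3: 0·3 + 1·0 + 3·0 + 0·-3 + 0·3 = 0
  col T4: 0·-3 + 1·0 + 0·-3 + 0·3 + 3·0 = 0
  col T5: 0·1 + 1·0 + 3·0 + 0·-2 = 0

y = (A:0, B:0, C:1, D:0, E:0, F:3, G:0, H:0)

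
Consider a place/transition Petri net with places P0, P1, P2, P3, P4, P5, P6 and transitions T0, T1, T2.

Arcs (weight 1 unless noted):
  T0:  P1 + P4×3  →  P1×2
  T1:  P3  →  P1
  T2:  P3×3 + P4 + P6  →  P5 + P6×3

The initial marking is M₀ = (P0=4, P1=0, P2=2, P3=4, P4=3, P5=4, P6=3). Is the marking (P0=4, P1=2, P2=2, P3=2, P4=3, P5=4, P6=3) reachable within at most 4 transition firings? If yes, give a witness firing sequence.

step 1: fire T1:  (P0=4, P1=0, P2=2, P3=4, P4=3, P5=4, P6=3) → (P0=4, P1=1, P2=2, P3=3, P4=3, P5=4, P6=3)
step 2: fire T1:  (P0=4, P1=1, P2=2, P3=3, P4=3, P5=4, P6=3) → (P0=4, P1=2, P2=2, P3=2, P4=3, P5=4, P6=3)

YES — reachable via ⟨T1, T1⟩ (2 firings)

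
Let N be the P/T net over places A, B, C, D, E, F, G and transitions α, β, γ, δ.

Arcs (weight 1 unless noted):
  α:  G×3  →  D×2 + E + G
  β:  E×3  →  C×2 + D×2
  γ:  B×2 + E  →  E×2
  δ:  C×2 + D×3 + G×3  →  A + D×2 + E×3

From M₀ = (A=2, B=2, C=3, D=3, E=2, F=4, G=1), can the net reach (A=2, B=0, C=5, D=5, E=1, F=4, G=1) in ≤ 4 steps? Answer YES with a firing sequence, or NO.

depth 0: 1 marking
depth 1: 2 markings reached so far
depth 2: 3 markings reached so far
depth 3: 3 markings reached so far
(frontier empty at depth 3; search complete)
target is not among the 3 markings reachable within 4 steps

NO — not reachable within 4 firings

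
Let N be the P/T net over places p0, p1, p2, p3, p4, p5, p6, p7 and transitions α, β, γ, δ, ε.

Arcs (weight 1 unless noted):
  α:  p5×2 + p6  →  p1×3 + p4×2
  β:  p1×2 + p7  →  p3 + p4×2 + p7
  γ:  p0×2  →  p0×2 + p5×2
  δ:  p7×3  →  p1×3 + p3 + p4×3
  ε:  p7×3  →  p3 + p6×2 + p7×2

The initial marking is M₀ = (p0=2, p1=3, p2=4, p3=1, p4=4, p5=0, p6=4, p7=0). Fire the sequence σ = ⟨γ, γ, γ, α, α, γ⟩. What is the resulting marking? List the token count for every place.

step 1: fire γ:  (p0=2, p1=3, p2=4, p3=1, p4=4, p5=0, p6=4, p7=0) → (p0=2, p1=3, p2=4, p3=1, p4=4, p5=2, p6=4, p7=0)
step 2: fire γ:  (p0=2, p1=3, p2=4, p3=1, p4=4, p5=2, p6=4, p7=0) → (p0=2, p1=3, p2=4, p3=1, p4=4, p5=4, p6=4, p7=0)
step 3: fire γ:  (p0=2, p1=3, p2=4, p3=1, p4=4, p5=4, p6=4, p7=0) → (p0=2, p1=3, p2=4, p3=1, p4=4, p5=6, p6=4, p7=0)
step 4: fire α:  (p0=2, p1=3, p2=4, p3=1, p4=4, p5=6, p6=4, p7=0) → (p0=2, p1=6, p2=4, p3=1, p4=6, p5=4, p6=3, p7=0)
step 5: fire α:  (p0=2, p1=6, p2=4, p3=1, p4=6, p5=4, p6=3, p7=0) → (p0=2, p1=9, p2=4, p3=1, p4=8, p5=2, p6=2, p7=0)
step 6: fire γ:  (p0=2, p1=9, p2=4, p3=1, p4=8, p5=2, p6=2, p7=0) → (p0=2, p1=9, p2=4, p3=1, p4=8, p5=4, p6=2, p7=0)

(p0=2, p1=9, p2=4, p3=1, p4=8, p5=4, p6=2, p7=0)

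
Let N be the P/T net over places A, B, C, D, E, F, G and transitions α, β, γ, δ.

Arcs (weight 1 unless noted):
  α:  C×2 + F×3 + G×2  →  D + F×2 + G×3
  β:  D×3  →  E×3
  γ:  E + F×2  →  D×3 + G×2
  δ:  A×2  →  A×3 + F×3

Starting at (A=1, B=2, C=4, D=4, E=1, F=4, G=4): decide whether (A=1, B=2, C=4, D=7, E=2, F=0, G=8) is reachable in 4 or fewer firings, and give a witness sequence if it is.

YES — reachable via ⟨β, γ, γ⟩ (3 firings)

step 1: fire β:  (A=1, B=2, C=4, D=4, E=1, F=4, G=4) → (A=1, B=2, C=4, D=1, E=4, F=4, G=4)
step 2: fire γ:  (A=1, B=2, C=4, D=1, E=4, F=4, G=4) → (A=1, B=2, C=4, D=4, E=3, F=2, G=6)
step 3: fire γ:  (A=1, B=2, C=4, D=4, E=3, F=2, G=6) → (A=1, B=2, C=4, D=7, E=2, F=0, G=8)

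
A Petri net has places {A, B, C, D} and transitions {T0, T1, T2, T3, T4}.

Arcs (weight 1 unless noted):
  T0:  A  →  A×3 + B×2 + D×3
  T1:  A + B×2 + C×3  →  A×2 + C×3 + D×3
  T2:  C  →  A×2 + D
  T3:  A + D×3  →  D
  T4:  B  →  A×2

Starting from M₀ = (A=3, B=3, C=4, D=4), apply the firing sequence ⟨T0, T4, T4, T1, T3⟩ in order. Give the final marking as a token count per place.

(A=9, B=1, C=4, D=8)

step 1: fire T0:  (A=3, B=3, C=4, D=4) → (A=5, B=5, C=4, D=7)
step 2: fire T4:  (A=5, B=5, C=4, D=7) → (A=7, B=4, C=4, D=7)
step 3: fire T4:  (A=7, B=4, C=4, D=7) → (A=9, B=3, C=4, D=7)
step 4: fire T1:  (A=9, B=3, C=4, D=7) → (A=10, B=1, C=4, D=10)
step 5: fire T3:  (A=10, B=1, C=4, D=10) → (A=9, B=1, C=4, D=8)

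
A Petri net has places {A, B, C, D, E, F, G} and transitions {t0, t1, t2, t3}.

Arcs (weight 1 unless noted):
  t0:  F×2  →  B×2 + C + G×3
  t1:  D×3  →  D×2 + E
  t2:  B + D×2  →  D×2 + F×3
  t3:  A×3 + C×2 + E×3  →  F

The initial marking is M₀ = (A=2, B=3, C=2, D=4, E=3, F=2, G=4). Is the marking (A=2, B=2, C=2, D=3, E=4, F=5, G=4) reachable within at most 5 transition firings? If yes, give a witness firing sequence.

step 1: fire t1:  (A=2, B=3, C=2, D=4, E=3, F=2, G=4) → (A=2, B=3, C=2, D=3, E=4, F=2, G=4)
step 2: fire t2:  (A=2, B=3, C=2, D=3, E=4, F=2, G=4) → (A=2, B=2, C=2, D=3, E=4, F=5, G=4)

YES — reachable via ⟨t1, t2⟩ (2 firings)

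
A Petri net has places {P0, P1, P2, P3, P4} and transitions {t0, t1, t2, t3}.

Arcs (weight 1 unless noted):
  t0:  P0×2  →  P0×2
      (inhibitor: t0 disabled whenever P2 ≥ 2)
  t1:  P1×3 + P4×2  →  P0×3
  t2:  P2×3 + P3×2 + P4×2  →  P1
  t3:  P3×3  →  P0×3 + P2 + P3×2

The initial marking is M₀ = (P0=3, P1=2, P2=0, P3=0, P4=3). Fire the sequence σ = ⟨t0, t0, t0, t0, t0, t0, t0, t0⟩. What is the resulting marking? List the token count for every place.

step 1: fire t0:  (P0=3, P1=2, P2=0, P3=0, P4=3) → (P0=3, P1=2, P2=0, P3=0, P4=3)
step 2: fire t0:  (P0=3, P1=2, P2=0, P3=0, P4=3) → (P0=3, P1=2, P2=0, P3=0, P4=3)
step 3: fire t0:  (P0=3, P1=2, P2=0, P3=0, P4=3) → (P0=3, P1=2, P2=0, P3=0, P4=3)
step 4: fire t0:  (P0=3, P1=2, P2=0, P3=0, P4=3) → (P0=3, P1=2, P2=0, P3=0, P4=3)
step 5: fire t0:  (P0=3, P1=2, P2=0, P3=0, P4=3) → (P0=3, P1=2, P2=0, P3=0, P4=3)
step 6: fire t0:  (P0=3, P1=2, P2=0, P3=0, P4=3) → (P0=3, P1=2, P2=0, P3=0, P4=3)
step 7: fire t0:  (P0=3, P1=2, P2=0, P3=0, P4=3) → (P0=3, P1=2, P2=0, P3=0, P4=3)
step 8: fire t0:  (P0=3, P1=2, P2=0, P3=0, P4=3) → (P0=3, P1=2, P2=0, P3=0, P4=3)

(P0=3, P1=2, P2=0, P3=0, P4=3)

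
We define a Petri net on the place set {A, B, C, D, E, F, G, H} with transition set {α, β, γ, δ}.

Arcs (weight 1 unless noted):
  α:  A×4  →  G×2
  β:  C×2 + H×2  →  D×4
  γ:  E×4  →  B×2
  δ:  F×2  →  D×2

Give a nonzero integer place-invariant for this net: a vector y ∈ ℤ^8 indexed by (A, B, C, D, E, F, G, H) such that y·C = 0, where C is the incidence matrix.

y = (A:0, B:2, C:0, D:0, E:1, F:0, G:0, H:0)

Incidence matrix C (rows=places, cols=transitions):
        α    β    γ    δ
    A  -4    0    0    0
    B   0    0    2    0
    C   0   -2    0    0
    D   0    4    0    2
    E   0    0   -4    0
    F   0    0    0   -2
    G   2    0    0    0
    H   0   -2    0    0

Candidate y = [0, 2, 0, 0, 1, 0, 0, 0]; check y·C column-wise:
  col α: 0·-4 + 2·0 + 1·0 + 0·2 = 0
  col β: 2·0 + 0·-2 + 0·4 + 1·0 + 0·-2 = 0
  col γ: 2·2 + 1·-4 = 0
  col δ: 2·0 + 0·2 + 1·0 + 0·-2 = 0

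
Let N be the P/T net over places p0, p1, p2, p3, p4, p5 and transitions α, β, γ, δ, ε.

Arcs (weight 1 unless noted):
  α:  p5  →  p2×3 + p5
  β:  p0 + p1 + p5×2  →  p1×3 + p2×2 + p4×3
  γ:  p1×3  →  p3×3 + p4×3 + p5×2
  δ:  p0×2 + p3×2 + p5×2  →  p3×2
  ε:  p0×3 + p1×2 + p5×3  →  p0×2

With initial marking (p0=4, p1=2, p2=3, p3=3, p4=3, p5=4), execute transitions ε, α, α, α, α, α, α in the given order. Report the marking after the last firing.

(p0=3, p1=0, p2=21, p3=3, p4=3, p5=1)

step 1: fire ε:  (p0=4, p1=2, p2=3, p3=3, p4=3, p5=4) → (p0=3, p1=0, p2=3, p3=3, p4=3, p5=1)
step 2: fire α:  (p0=3, p1=0, p2=3, p3=3, p4=3, p5=1) → (p0=3, p1=0, p2=6, p3=3, p4=3, p5=1)
step 3: fire α:  (p0=3, p1=0, p2=6, p3=3, p4=3, p5=1) → (p0=3, p1=0, p2=9, p3=3, p4=3, p5=1)
step 4: fire α:  (p0=3, p1=0, p2=9, p3=3, p4=3, p5=1) → (p0=3, p1=0, p2=12, p3=3, p4=3, p5=1)
step 5: fire α:  (p0=3, p1=0, p2=12, p3=3, p4=3, p5=1) → (p0=3, p1=0, p2=15, p3=3, p4=3, p5=1)
step 6: fire α:  (p0=3, p1=0, p2=15, p3=3, p4=3, p5=1) → (p0=3, p1=0, p2=18, p3=3, p4=3, p5=1)
step 7: fire α:  (p0=3, p1=0, p2=18, p3=3, p4=3, p5=1) → (p0=3, p1=0, p2=21, p3=3, p4=3, p5=1)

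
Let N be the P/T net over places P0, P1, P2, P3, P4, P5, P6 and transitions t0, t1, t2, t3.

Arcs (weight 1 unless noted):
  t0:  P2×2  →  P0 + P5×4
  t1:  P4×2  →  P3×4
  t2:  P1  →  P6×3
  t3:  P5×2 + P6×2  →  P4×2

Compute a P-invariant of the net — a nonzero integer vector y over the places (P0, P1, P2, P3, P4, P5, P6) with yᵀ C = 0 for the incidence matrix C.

Incidence matrix C (rows=places, cols=transitions):
       t0   t1   t2   t3
   P0   1    0    0    0
   P1   0    0   -1    0
   P2  -2    0    0    0
   P3   0    4    0    0
   P4   0   -2    0    2
   P5   4    0    0   -2
   P6   0    0    3   -2

Candidate y = [2, 0, 1, 0, 0, 0, 0]; check y·C column-wise:
  col t0: 2·1 + 1·-2 + 0·4 = 0
  col t1: 2·0 + 1·0 + 0·4 + 0·-2 = 0
  col t2: 2·0 + 0·-1 + 1·0 + 0·3 = 0
  col t3: 2·0 + 1·0 + 0·2 + 0·-2 + 0·-2 = 0

y = (P0:2, P1:0, P2:1, P3:0, P4:0, P5:0, P6:0)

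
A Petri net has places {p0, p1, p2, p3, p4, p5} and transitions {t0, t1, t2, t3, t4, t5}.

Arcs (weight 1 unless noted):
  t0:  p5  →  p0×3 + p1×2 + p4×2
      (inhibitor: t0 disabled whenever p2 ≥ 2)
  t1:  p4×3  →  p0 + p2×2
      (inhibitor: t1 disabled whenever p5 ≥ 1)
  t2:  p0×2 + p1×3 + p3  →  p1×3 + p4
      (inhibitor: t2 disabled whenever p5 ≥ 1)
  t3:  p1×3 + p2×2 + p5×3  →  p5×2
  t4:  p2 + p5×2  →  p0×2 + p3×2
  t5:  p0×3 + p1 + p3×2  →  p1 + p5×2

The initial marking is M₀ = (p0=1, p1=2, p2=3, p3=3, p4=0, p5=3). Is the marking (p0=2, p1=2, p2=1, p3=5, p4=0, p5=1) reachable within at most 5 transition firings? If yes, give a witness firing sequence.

YES — reachable via ⟨t4, t5, t4⟩ (3 firings)

step 1: fire t4:  (p0=1, p1=2, p2=3, p3=3, p4=0, p5=3) → (p0=3, p1=2, p2=2, p3=5, p4=0, p5=1)
step 2: fire t5:  (p0=3, p1=2, p2=2, p3=5, p4=0, p5=1) → (p0=0, p1=2, p2=2, p3=3, p4=0, p5=3)
step 3: fire t4:  (p0=0, p1=2, p2=2, p3=3, p4=0, p5=3) → (p0=2, p1=2, p2=1, p3=5, p4=0, p5=1)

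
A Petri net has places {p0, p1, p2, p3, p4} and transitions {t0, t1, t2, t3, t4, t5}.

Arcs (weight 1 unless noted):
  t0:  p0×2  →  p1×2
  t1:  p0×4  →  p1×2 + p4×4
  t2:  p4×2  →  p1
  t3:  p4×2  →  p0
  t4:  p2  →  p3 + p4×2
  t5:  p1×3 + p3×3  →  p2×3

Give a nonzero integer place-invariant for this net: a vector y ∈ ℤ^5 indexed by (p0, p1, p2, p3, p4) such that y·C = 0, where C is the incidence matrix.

y = (p0:0, p1:0, p2:1, p3:1, p4:0)

Incidence matrix C (rows=places, cols=transitions):
       t0   t1   t2   t3   t4   t5
   p0  -2   -4    0    1    0    0
   p1   2    2    1    0    0   -3
   p2   0    0    0    0   -1    3
   p3   0    0    0    0    1   -3
   p4   0    4   -2   -2    2    0

Candidate y = [0, 0, 1, 1, 0]; check y·C column-wise:
  col t0: 0·-2 + 0·2 + 1·0 + 1·0 = 0
  col t1: 0·-4 + 0·2 + 1·0 + 1·0 + 0·4 = 0
  col t2: 0·1 + 1·0 + 1·0 + 0·-2 = 0
  col t3: 0·1 + 1·0 + 1·0 + 0·-2 = 0
  col t4: 1·-1 + 1·1 + 0·2 = 0
  col t5: 0·-3 + 1·3 + 1·-3 = 0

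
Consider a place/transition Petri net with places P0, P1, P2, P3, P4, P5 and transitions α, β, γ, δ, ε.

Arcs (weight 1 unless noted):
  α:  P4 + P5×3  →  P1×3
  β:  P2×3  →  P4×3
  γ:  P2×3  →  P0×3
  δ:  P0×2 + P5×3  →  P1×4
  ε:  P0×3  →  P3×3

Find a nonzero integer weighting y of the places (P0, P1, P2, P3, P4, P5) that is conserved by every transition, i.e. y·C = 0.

y = (P0:3, P1:3, P2:3, P3:3, P4:3, P5:2)

Incidence matrix C (rows=places, cols=transitions):
        α    β    γ    δ    ε
   P0   0    0    3   -2   -3
   P1   3    0    0    4    0
   P2   0   -3   -3    0    0
   P3   0    0    0    0    3
   P4  -1    3    0    0    0
   P5  -3    0    0   -3    0

Candidate y = [3, 3, 3, 3, 3, 2]; check y·C column-wise:
  col α: 3·0 + 3·3 + 3·0 + 3·0 + 3·-1 + 2·-3 = 0
  col β: 3·0 + 3·0 + 3·-3 + 3·0 + 3·3 + 2·0 = 0
  col γ: 3·3 + 3·0 + 3·-3 + 3·0 + 3·0 + 2·0 = 0
  col δ: 3·-2 + 3·4 + 3·0 + 3·0 + 3·0 + 2·-3 = 0
  col ε: 3·-3 + 3·0 + 3·0 + 3·3 + 3·0 + 2·0 = 0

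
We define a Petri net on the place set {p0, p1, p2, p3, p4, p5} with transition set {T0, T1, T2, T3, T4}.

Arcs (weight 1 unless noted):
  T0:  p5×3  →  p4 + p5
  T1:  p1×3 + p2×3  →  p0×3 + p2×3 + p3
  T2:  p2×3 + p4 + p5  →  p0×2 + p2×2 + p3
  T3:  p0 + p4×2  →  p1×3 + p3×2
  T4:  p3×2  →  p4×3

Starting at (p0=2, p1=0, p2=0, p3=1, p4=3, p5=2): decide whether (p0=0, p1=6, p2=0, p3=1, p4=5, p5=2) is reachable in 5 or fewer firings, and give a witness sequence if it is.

step 1: fire T3:  (p0=2, p1=0, p2=0, p3=1, p4=3, p5=2) → (p0=1, p1=3, p2=0, p3=3, p4=1, p5=2)
step 2: fire T4:  (p0=1, p1=3, p2=0, p3=3, p4=1, p5=2) → (p0=1, p1=3, p2=0, p3=1, p4=4, p5=2)
step 3: fire T3:  (p0=1, p1=3, p2=0, p3=1, p4=4, p5=2) → (p0=0, p1=6, p2=0, p3=3, p4=2, p5=2)
step 4: fire T4:  (p0=0, p1=6, p2=0, p3=3, p4=2, p5=2) → (p0=0, p1=6, p2=0, p3=1, p4=5, p5=2)

YES — reachable via ⟨T3, T4, T3, T4⟩ (4 firings)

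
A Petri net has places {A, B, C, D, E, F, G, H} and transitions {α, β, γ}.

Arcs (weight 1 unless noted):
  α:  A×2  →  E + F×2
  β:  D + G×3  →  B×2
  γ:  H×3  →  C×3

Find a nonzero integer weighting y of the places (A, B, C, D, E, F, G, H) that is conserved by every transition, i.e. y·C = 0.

Incidence matrix C (rows=places, cols=transitions):
        α    β    γ
    A  -2    0    0
    B   0    2    0
    C   0    0    3
    D   0   -1    0
    E   1    0    0
    F   2    0    0
    G   0   -3    0
    H   0    0   -3

Candidate y = [0, 1, 0, 2, 0, 0, 0, 0]; check y·C column-wise:
  col α: 0·-2 + 1·0 + 2·0 + 0·1 + 0·2 = 0
  col β: 1·2 + 2·-1 + 0·-3 = 0
  col γ: 1·0 + 0·3 + 2·0 + 0·-3 = 0

y = (A:0, B:1, C:0, D:2, E:0, F:0, G:0, H:0)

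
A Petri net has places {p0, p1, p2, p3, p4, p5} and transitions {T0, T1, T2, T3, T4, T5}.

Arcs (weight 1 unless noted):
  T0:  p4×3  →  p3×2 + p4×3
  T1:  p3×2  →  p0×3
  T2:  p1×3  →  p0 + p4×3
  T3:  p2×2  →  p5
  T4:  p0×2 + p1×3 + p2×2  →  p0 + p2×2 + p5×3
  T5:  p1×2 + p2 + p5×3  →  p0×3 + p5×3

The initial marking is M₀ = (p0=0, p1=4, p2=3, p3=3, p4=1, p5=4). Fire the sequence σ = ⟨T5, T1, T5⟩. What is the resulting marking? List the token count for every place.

(p0=9, p1=0, p2=1, p3=1, p4=1, p5=4)

step 1: fire T5:  (p0=0, p1=4, p2=3, p3=3, p4=1, p5=4) → (p0=3, p1=2, p2=2, p3=3, p4=1, p5=4)
step 2: fire T1:  (p0=3, p1=2, p2=2, p3=3, p4=1, p5=4) → (p0=6, p1=2, p2=2, p3=1, p4=1, p5=4)
step 3: fire T5:  (p0=6, p1=2, p2=2, p3=1, p4=1, p5=4) → (p0=9, p1=0, p2=1, p3=1, p4=1, p5=4)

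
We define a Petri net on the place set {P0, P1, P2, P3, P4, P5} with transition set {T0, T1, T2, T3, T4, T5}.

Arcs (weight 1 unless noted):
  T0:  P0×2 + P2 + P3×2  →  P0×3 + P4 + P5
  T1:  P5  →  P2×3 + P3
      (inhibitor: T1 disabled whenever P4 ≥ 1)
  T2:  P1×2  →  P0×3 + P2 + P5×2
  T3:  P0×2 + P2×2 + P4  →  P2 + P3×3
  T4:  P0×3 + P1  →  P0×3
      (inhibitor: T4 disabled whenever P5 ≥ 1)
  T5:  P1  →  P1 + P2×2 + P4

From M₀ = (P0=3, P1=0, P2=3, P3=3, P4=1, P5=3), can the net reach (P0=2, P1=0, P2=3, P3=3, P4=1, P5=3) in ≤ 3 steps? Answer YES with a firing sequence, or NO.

NO — not reachable within 3 firings

depth 0: 1 marking
depth 1: 3 markings reached so far
depth 2: 5 markings reached so far
depth 3: 7 markings reached so far
target is not among the 7 markings reachable within 3 steps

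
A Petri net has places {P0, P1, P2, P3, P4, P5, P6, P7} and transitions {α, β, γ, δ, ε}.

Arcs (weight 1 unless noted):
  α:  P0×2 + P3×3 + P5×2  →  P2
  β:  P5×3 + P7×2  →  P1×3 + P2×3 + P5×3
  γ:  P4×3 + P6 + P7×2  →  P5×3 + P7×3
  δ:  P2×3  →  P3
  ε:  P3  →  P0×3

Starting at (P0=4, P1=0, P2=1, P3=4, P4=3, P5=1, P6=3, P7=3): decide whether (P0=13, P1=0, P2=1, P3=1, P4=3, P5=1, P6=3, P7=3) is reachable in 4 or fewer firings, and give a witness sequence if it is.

YES — reachable via ⟨ε, ε, ε⟩ (3 firings)

step 1: fire ε:  (P0=4, P1=0, P2=1, P3=4, P4=3, P5=1, P6=3, P7=3) → (P0=7, P1=0, P2=1, P3=3, P4=3, P5=1, P6=3, P7=3)
step 2: fire ε:  (P0=7, P1=0, P2=1, P3=3, P4=3, P5=1, P6=3, P7=3) → (P0=10, P1=0, P2=1, P3=2, P4=3, P5=1, P6=3, P7=3)
step 3: fire ε:  (P0=10, P1=0, P2=1, P3=2, P4=3, P5=1, P6=3, P7=3) → (P0=13, P1=0, P2=1, P3=1, P4=3, P5=1, P6=3, P7=3)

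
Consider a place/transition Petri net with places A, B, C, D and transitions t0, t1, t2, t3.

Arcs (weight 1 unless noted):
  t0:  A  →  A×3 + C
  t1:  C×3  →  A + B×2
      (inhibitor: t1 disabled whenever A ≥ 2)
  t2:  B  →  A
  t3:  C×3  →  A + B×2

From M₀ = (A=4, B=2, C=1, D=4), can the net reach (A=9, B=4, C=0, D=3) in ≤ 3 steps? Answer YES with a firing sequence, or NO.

depth 0: 1 marking
depth 1: 3 markings reached so far
depth 2: 6 markings reached so far
depth 3: 10 markings reached so far
target is not among the 10 markings reachable within 3 steps

NO — not reachable within 3 firings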